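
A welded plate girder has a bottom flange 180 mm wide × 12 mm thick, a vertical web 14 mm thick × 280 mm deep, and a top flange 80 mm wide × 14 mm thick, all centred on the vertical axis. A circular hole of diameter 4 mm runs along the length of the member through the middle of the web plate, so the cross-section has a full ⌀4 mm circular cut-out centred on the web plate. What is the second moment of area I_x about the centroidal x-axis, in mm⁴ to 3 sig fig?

I_x ≈ 9.27 × 10⁷ mm⁴

Decompose the section into non-overlapping parts with the origin at the bottom-left of its bounding rectangle.
Bottom plate: 180 × 12, A = 2 160 mm², y = 6 mm, Ī = 25 920 mm⁴.
Web plate: 14 × 280, A = 3 920 mm², y = 152 mm, Ī = 25 610 667 mm⁴.
Top plate: 80 × 14, A = 1 120 mm², y = 299 mm, Ī = 18 293 mm⁴.
Hole (subtracted): ⌀4, A = 12.566 mm², y = 152 mm, Ī = 12.566 mm⁴.
Centroid: ȳ = ΣA·y / ΣA = 131.03 mm.
Transfer each piece to the centroidal x-axis using Ī + A·d² with d = y − 131.03:
  bottom plate: d = -125.03 mm → contributes +33 792 158 mm⁴
  web plate: d = 20.97 mm → contributes +27 334 440 mm⁴
  top plate: d = 167.97 mm → contributes +31 617 859 mm⁴
  hole: d = 20.97 mm → contributes −5538.5 mm⁴
Total I = 92 738 919 mm⁴.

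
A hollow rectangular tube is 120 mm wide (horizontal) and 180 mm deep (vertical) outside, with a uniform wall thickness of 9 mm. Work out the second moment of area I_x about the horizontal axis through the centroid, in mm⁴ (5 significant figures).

Treat the section as a set of non-overlapping primitives; coordinates are from the bounding-box lower-left.
Outer rectangle: 120 × 180, A = 21 600 mm², y = 90 mm, Ī = 58 320 000 mm⁴.
Inner void (subtracted): 102 × 162, A = 16 524 mm², y = 90 mm, Ī = 36 137 988 mm⁴.
By symmetry the centroid is at mid-height, ȳ = 90 mm.
All pieces are centred on the horizontal axis through the centroid, so I = ΣĪ (holes subtracted) = 22 182 012 mm⁴.

I_x ≈ 2.2182 × 10⁷ mm⁴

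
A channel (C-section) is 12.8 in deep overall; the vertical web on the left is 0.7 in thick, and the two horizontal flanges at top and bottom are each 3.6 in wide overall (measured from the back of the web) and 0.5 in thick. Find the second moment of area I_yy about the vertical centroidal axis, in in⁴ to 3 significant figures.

I_yy ≈ 9.50 in⁴

Split into non-overlapping primitives; take the origin at the lower-left of the bounding box.
Web: 0.7 × 12.8, A = 8.96 in², x = 0.35 in, Ī = 0.36587 in⁴.
Top flange (beyond web): 2.9 × 0.5, A = 1.45 in², x = 2.15 in, Ī = 1.0162 in⁴.
Bottom flange (beyond web): 2.9 × 0.5, A = 1.45 in², x = 2.15 in, Ī = 1.0162 in⁴.
Centroid: x̄ = ΣA·x / ΣA = 0.79013 in.
Transfer each piece to the vertical centroidal axis using Ī + A·d² with d = x − 0.79013:
  web: d = -0.44013 in → contributes +2.1016 in⁴
  top flange (beyond web): d = 1.3599 in → contributes +3.6976 in⁴
  bottom flange (beyond web): d = 1.3599 in → contributes +3.6976 in⁴
Total I = 9.4968 in⁴.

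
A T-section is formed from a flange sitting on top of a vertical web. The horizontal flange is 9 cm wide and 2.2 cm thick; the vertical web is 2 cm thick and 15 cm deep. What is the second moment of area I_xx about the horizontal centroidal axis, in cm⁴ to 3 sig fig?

Break the section into simple shapes (no overlaps), measuring from the bottom-left corner of the bounding box.
Flange: 9 × 2.2, A = 19.8 cm², y = 16.1 cm, Ī = 7.986 cm⁴.
Web: 2 × 15, A = 30 cm², y = 7.5 cm, Ī = 562.5 cm⁴.
Centroid: ȳ = ΣA·y / ΣA = 10.919 cm.
Transfer each piece to the horizontal centroidal axis using Ī + A·d² with d = y − 10.919:
  flange: d = 5.1807 cm → contributes +539.42 cm⁴
  web: d = -3.4193 cm → contributes +913.24 cm⁴
Total I = 1452.7 cm⁴.

I_xx ≈ 1450 cm⁴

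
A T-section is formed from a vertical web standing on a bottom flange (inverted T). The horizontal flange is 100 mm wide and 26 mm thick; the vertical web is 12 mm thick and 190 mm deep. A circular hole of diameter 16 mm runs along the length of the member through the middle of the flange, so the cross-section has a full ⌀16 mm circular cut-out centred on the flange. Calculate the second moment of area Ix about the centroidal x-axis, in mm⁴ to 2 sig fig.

Ix ≈ 2.1 × 10⁷ mm⁴

Treat the section as a set of non-overlapping primitives; coordinates are from the bounding-box lower-left.
Flange: 100 × 26, A = 2 600 mm², y = 13 mm, Ī = 146 467 mm⁴.
Web: 12 × 190, A = 2 280 mm², y = 121 mm, Ī = 6 859 000 mm⁴.
Hole (subtracted): ⌀16, A = 201.1 mm², y = 13 mm, Ī = 3 217 mm⁴.
Centroid: ȳ = ΣA·y / ΣA = 65.63 mm.
Transfer each piece to the centroidal x-axis using Ī + A·d² with d = y − 65.63:
  flange: d = -52.63 mm → contributes +7 347 519 mm⁴
  web: d = 55.37 mm → contributes +13 849 783 mm⁴
  hole: d = -52.63 mm → contributes −560 085 mm⁴
Total I = 20 637 217 mm⁴.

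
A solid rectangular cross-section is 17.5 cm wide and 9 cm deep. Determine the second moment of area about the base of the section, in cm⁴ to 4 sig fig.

I_base ≈ 4253 cm⁴

The section: 17.5 × 9, A = 157.5 cm², y = 4.5 cm, Ī = 1063.13 cm⁴.
Transfer it to the bottom edge using Ī + A·d² with d = y − 0:
  the section: d = 4.5 cm → contributes +4252.5 cm⁴
Total I = 4252.5 cm⁴.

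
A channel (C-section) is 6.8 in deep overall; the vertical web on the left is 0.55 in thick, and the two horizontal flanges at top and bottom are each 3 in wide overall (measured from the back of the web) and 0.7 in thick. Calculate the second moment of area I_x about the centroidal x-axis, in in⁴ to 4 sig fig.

I_x ≈ 46.46 in⁴

Break the section into simple shapes (no overlaps), measuring from the bottom-left corner of the bounding box.
Web: 0.55 × 6.8, A = 3.74 in², y = 3.4 in, Ī = 14.4115 in⁴.
Top flange (beyond web): 2.45 × 0.7, A = 1.715 in², y = 6.45 in, Ī = 0.0700292 in⁴.
Bottom flange (beyond web): 2.45 × 0.7, A = 1.715 in², y = 0.35 in, Ī = 0.0700292 in⁴.
By symmetry the centroid is at mid-height, ȳ = 3.4 in.
Transfer each piece to the centroidal x-axis using Ī + A·d² with d = y − 3.4:
  web: d = 0 in → contributes +14.4115 in⁴
  top flange (beyond web): d = 3.05 in → contributes +16.0238 in⁴
  bottom flange (beyond web): d = -3.05 in → contributes +16.0238 in⁴
Total I = 46.4591 in⁴.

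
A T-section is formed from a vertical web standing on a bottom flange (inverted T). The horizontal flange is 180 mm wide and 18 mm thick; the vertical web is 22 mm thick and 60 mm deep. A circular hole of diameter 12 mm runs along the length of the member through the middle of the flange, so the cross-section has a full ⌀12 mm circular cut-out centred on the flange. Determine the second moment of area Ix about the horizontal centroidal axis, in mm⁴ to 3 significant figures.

Ix ≈ 1.89 × 10⁶ mm⁴

Split into non-overlapping primitives; take the origin at the lower-left of the bounding box.
Flange: 180 × 18, A = 3 240 mm², y = 9 mm, Ī = 87 480 mm⁴.
Web: 22 × 60, A = 1 320 mm², y = 48 mm, Ī = 396 000 mm⁴.
Hole (subtracted): ⌀12, A = 113.1 mm², y = 9 mm, Ī = 1017.9 mm⁴.
Centroid: ȳ = ΣA·y / ΣA = 20.577 mm.
Transfer each piece to the horizontal centroidal axis using Ī + A·d² with d = y − 20.577:
  flange: d = -11.577 mm → contributes +521 697 mm⁴
  web: d = 27.423 mm → contributes +1 388 697 mm⁴
  hole: d = -11.577 mm → contributes −16 175 mm⁴
Total I = 1 894 219 mm⁴.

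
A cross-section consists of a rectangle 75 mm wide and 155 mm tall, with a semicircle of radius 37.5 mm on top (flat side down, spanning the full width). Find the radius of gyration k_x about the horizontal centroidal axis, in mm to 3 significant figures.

Split into non-overlapping primitives; take the origin at the lower-left of the bounding box.
Rectangular body: 75 × 155, A = 11 625 mm², y = 77.5 mm, Ī = 23 274 219 mm⁴.
Semicircular cap: semicircle r = 37.5, A = 2208.9 mm², y = 170.92 mm, Ī = 217 049 mm⁴.
Centroid: ȳ = ΣA·y / ΣA = 92.416 mm.
Transfer each piece to the horizontal centroidal axis using Ī + A·d² with d = y − 92.416:
  rectangular body: d = -14.916 mm → contributes +25 860 670 mm⁴
  semicircular cap: d = 78.499 mm → contributes +13 828 827 mm⁴
Total I = 39 689 497 mm⁴.
Radius of gyration: k = √(I/A) = √(39 689 497 / 13 834) = 53.563 mm.

k_x ≈ 53.6 mm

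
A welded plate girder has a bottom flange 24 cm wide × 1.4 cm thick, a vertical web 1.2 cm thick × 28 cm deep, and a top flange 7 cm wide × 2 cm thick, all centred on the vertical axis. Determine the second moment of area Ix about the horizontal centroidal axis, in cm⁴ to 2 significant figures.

Ix ≈ 1.2 × 10⁴ cm⁴

Break the section into simple shapes (no overlaps), measuring from the bottom-left corner of the bounding box.
Bottom plate: 24 × 1.4, A = 33.6 cm², y = 0.7 cm, Ī = 5.488 cm⁴.
Web plate: 1.2 × 28, A = 33.6 cm², y = 15.4 cm, Ī = 2 195 cm⁴.
Top plate: 7 × 2, A = 14 cm², y = 30.4 cm, Ī = 4.667 cm⁴.
Centroid: ȳ = ΣA·y / ΣA = 11.9 cm.
Transfer each piece to the horizontal centroidal axis using Ī + A·d² with d = y − 11.9:
  bottom plate: d = -11.2 cm → contributes +4 223 cm⁴
  web plate: d = 3.497 cm → contributes +2 606 cm⁴
  top plate: d = 18.5 cm → contributes +4 794 cm⁴
Total I = 11 623 cm⁴.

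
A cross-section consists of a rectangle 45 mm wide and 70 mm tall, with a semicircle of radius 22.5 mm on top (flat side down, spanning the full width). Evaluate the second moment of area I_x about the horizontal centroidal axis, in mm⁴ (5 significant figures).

Decompose the section into non-overlapping parts with the origin at the bottom-left of its bounding rectangle.
Rectangular body: 45 × 70, A = 3 150 mm², y = 35 mm, Ī = 1 286 250 mm⁴.
Semicircular cap: semicircle r = 22.5, A = 795.2156 mm², y = 79.5493 mm, Ī = 28129.51 mm⁴.
Centroid: ȳ = ΣA·y / ΣA = 43.97956 mm.
Transfer each piece to the horizontal centroidal axis using Ī + A·d² with d = y − 43.97956:
  rectangular body: d = -8.979559 mm → contributes +1 540 242 mm⁴
  semicircular cap: d = 35.56974 mm → contributes +1 034 241 mm⁴
Total I = 2 574 484 mm⁴.

I_x ≈ 2.5745 × 10⁶ mm⁴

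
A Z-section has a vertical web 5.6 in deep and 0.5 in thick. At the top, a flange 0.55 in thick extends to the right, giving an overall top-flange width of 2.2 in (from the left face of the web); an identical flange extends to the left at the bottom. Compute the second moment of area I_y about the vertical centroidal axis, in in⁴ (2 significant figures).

Treat the section as a set of non-overlapping primitives; coordinates are from the bounding-box lower-left.
Web: 0.5 × 5.6, A = 2.8 in², x = 1.95 in, Ī = 0.05833 in⁴.
Top flange (beyond web): 1.7 × 0.55, A = 0.935 in², x = 3.05 in, Ī = 0.2252 in⁴.
Bottom flange (beyond web): 1.7 × 0.55, A = 0.935 in², x = 0.85 in, Ī = 0.2252 in⁴.
Centroid: x̄ = ΣA·x / ΣA = 1.95 in.
Transfer each piece to the vertical centroidal axis using Ī + A·d² with d = x − 1.95:
  web: d = 0 in → contributes +0.05833 in⁴
  top flange (beyond web): d = 1.1 in → contributes +1.357 in⁴
  bottom flange (beyond web): d = -1.1 in → contributes +1.357 in⁴
Total I = 2.771 in⁴.

I_y ≈ 2.8 in⁴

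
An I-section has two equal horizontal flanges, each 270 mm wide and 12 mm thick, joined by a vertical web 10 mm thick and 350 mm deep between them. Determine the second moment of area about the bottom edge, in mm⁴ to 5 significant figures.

Break the section into simple shapes (no overlaps), measuring from the bottom-left corner of the bounding box.
Bottom flange: 270 × 12, A = 3 240 mm², y = 6 mm, Ī = 38 880 mm⁴.
Web: 10 × 350, A = 3 500 mm², y = 187 mm, Ī = 35 729 167 mm⁴.
Top flange: 270 × 12, A = 3 240 mm², y = 368 mm, Ī = 38 880 mm⁴.
Transfer each piece to the bottom edge using Ī + A·d² with d = y − 0:
  bottom flange: d = 6 mm → contributes +155 520 mm⁴
  web: d = 187 mm → contributes +158 120 667 mm⁴
  top flange: d = 368 mm → contributes +438 812 640 mm⁴
Total I = 597 088 827 mm⁴.

I_base ≈ 5.9709 × 10⁸ mm⁴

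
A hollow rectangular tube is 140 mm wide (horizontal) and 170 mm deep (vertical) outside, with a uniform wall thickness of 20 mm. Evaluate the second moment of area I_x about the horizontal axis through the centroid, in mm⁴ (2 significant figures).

I_x ≈ 3.9 × 10⁷ mm⁴

Decompose the section into non-overlapping parts with the origin at the bottom-left of its bounding rectangle.
Outer rectangle: 140 × 170, A = 23 800 mm², y = 85 mm, Ī = 57 318 333 mm⁴.
Inner void (subtracted): 100 × 130, A = 13 000 mm², y = 85 mm, Ī = 18 308 333 mm⁴.
By symmetry the centroid is at mid-height, ȳ = 85 mm.
All pieces are centred on the horizontal axis through the centroid, so I = ΣĪ (holes subtracted) = 39 010 000 mm⁴.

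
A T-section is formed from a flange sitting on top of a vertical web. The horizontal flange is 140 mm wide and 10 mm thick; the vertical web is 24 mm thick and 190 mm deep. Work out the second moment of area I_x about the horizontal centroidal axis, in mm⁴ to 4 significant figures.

Break the section into simple shapes (no overlaps), measuring from the bottom-left corner of the bounding box.
Flange: 140 × 10, A = 1 400 mm², y = 195 mm, Ī = 11666.7 mm⁴.
Web: 24 × 190, A = 4 560 mm², y = 95 mm, Ī = 13 718 000 mm⁴.
Centroid: ȳ = ΣA·y / ΣA = 118.49 mm.
Transfer each piece to the horizontal centroidal axis using Ī + A·d² with d = y − 118.49:
  flange: d = 76.5101 mm → contributes +8 206 973 mm⁴
  web: d = -23.4899 mm → contributes +16 234 103 mm⁴
Total I = 24 441 076 mm⁴.

I_x ≈ 2.444 × 10⁷ mm⁴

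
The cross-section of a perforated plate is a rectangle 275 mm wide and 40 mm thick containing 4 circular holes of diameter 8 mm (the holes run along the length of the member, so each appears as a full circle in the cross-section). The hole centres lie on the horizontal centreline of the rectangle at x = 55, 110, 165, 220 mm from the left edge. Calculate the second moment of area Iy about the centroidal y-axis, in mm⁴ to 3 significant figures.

Iy ≈ 6.86 × 10⁷ mm⁴

Treat the section as a set of non-overlapping primitives; coordinates are from the bounding-box lower-left.
Plate: 275 × 40, A = 11 000 mm², x = 137.5 mm, Ī = 69 322 917 mm⁴.
Hole 1 (subtracted): ⌀8, A = 50.265 mm², x = 55 mm, Ī = 201.06 mm⁴.
Hole 2 (subtracted): ⌀8, A = 50.265 mm², x = 110 mm, Ī = 201.06 mm⁴.
Hole 3 (subtracted): ⌀8, A = 50.265 mm², x = 165 mm, Ī = 201.06 mm⁴.
Hole 4 (subtracted): ⌀8, A = 50.265 mm², x = 220 mm, Ī = 201.06 mm⁴.
By symmetry the centroid is at mid-width, x̄ = 137.5 mm.
Transfer each piece to the centroidal y-axis using Ī + A·d² with d = x − 137.5:
  plate: d = 0 mm → contributes +69 322 917 mm⁴
  hole 1: d = -82.5 mm → contributes −342 321 mm⁴
  hole 2: d = -27.5 mm → contributes −38 214 mm⁴
  hole 3: d = 27.5 mm → contributes −38 214 mm⁴
  hole 4: d = 82.5 mm → contributes −342 321 mm⁴
Total I = 68 561 847 mm⁴.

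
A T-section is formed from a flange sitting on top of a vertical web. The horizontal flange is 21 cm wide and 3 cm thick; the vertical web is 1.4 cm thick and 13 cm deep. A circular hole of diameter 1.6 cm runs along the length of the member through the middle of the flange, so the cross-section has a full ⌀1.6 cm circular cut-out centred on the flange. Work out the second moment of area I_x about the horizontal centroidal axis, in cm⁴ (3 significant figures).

Decompose the section into non-overlapping parts with the origin at the bottom-left of its bounding rectangle.
Flange: 21 × 3, A = 63 cm², y = 14.5 cm, Ī = 47.25 cm⁴.
Web: 1.4 × 13, A = 18.2 cm², y = 6.5 cm, Ī = 256.32 cm⁴.
Hole (subtracted): ⌀1.6, A = 2.0106 cm², y = 14.5 cm, Ī = 0.3217 cm⁴.
Centroid: ȳ = ΣA·y / ΣA = 12.661 cm.
Transfer each piece to the horizontal centroidal axis using Ī + A·d² with d = y − 12.661:
  flange: d = 1.8386 cm → contributes +260.23 cm⁴
  web: d = -6.1614 cm → contributes +947.23 cm⁴
  hole: d = 1.8386 cm → contributes −7.1187 cm⁴
Total I = 1200.3 cm⁴.

I_x ≈ 1200 cm⁴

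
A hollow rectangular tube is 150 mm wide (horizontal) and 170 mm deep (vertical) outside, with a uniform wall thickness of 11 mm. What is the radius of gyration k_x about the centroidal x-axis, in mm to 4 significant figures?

Treat the section as a set of non-overlapping primitives; coordinates are from the bounding-box lower-left.
Outer rectangle: 150 × 170, A = 25 500 mm², y = 85 mm, Ī = 61 412 500 mm⁴.
Inner void (subtracted): 128 × 148, A = 18 944 mm², y = 85 mm, Ī = 34 579 115 mm⁴.
By symmetry the centroid is at mid-height, ȳ = 85 mm.
All pieces are centred on the centroidal x-axis, so I = ΣĪ (holes subtracted) = 26 833 385 mm⁴.
Radius of gyration: k = √(I/A) = √(26 833 385 / 6 556) = 63.9762 mm.

k_x ≈ 63.98 mm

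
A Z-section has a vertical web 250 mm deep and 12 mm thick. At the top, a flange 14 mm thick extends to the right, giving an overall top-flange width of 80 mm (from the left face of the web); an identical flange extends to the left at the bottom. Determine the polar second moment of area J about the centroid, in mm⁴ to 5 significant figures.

Break the section into simple shapes (no overlaps), measuring from the bottom-left corner of the bounding box.
Web: 12 × 250, A = 3 000 mm², y = 125 mm, Ī = 15 625 000 mm⁴.
Top flange (beyond web): 68 × 14, A = 952 mm², y = 243 mm, Ī = 15549.33 mm⁴.
Bottom flange (beyond web): 68 × 14, A = 952 mm², y = 7 mm, Ī = 15549.33 mm⁴.
Centroid: ȳ = ΣA·y / ΣA = 125 mm.
Transfer each piece to the centroidal x-axis using Ī + A·d² with d = y − 125:
  web: d = 0 mm → contributes +15 625 000 mm⁴
  top flange (beyond web): d = 118 mm → contributes +13 271 197 mm⁴
  bottom flange (beyond web): d = -118 mm → contributes +13 271 197 mm⁴
Total I = 42 167 395 mm⁴.
For the y-axis: x̄ = 74 mm.
Repeating about the centroidal y-axis gives I_y = 3 816 075 mm⁴.
Polar second moment: J = I_x + I_y = 45 983 469 mm⁴.

J ≈ 4.5983 × 10⁷ mm⁴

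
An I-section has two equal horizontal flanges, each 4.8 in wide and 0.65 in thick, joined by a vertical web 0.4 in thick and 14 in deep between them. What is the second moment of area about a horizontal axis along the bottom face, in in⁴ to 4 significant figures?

Break the section into simple shapes (no overlaps), measuring from the bottom-left corner of the bounding box.
Bottom flange: 4.8 × 0.65, A = 3.12 in², y = 0.325 in, Ī = 0.10985 in⁴.
Web: 0.4 × 14, A = 5.6 in², y = 7.65 in, Ī = 91.4667 in⁴.
Top flange: 4.8 × 0.65, A = 3.12 in², y = 14.975 in, Ī = 0.10985 in⁴.
Transfer each piece to a horizontal axis along the bottom face using Ī + A·d² with d = y − 0:
  bottom flange: d = 0.325 in → contributes +0.4394 in⁴
  web: d = 7.65 in → contributes +419.193 in⁴
  top flange: d = 14.975 in → contributes +699.772 in⁴
Total I = 1119.4 in⁴.

I_base ≈ 1119 in⁴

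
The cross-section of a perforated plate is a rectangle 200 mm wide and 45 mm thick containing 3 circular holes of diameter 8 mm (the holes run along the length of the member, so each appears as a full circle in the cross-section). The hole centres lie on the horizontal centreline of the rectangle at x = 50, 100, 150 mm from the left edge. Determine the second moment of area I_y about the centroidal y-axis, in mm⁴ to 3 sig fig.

Decompose the section into non-overlapping parts with the origin at the bottom-left of its bounding rectangle.
Plate: 200 × 45, A = 9 000 mm², x = 100 mm, Ī = 30 000 000 mm⁴.
Hole 1 (subtracted): ⌀8, A = 50.265 mm², x = 50 mm, Ī = 201.06 mm⁴.
Hole 2 (subtracted): ⌀8, A = 50.265 mm², x = 100 mm, Ī = 201.06 mm⁴.
Hole 3 (subtracted): ⌀8, A = 50.265 mm², x = 150 mm, Ī = 201.06 mm⁴.
By symmetry the centroid is at mid-width, x̄ = 100 mm.
Transfer each piece to the centroidal y-axis using Ī + A·d² with d = x − 100:
  plate: d = 0 mm → contributes +30 000 000 mm⁴
  hole 1: d = -50 mm → contributes −125 865 mm⁴
  hole 2: d = 0 mm → contributes −201.06 mm⁴
  hole 3: d = 50 mm → contributes −125 865 mm⁴
Total I = 29 748 069 mm⁴.

I_y ≈ 2.97 × 10⁷ mm⁴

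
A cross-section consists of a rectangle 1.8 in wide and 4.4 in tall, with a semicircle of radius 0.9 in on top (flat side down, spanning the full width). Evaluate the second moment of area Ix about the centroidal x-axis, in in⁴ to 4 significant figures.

Break the section into simple shapes (no overlaps), measuring from the bottom-left corner of the bounding box.
Rectangular body: 1.8 × 4.4, A = 7.92 in², y = 2.2 in, Ī = 12.7776 in⁴.
Semicircular cap: semicircle r = 0.9, A = 1.27235 in², y = 4.78197 in, Ī = 0.0720115 in⁴.
Centroid: ȳ = ΣA·y / ΣA = 2.55738 in.
Transfer each piece to the centroidal x-axis using Ī + A·d² with d = y − 2.55738:
  rectangular body: d = -0.35738 in → contributes +13.7891 in⁴
  semicircular cap: d = 2.22459 in → contributes +6.3686 in⁴
Total I = 20.1578 in⁴.

Ix ≈ 20.16 in⁴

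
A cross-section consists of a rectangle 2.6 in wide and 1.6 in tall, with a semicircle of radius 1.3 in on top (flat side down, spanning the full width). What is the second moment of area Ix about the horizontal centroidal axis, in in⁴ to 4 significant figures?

Ix ≈ 4.162 in⁴

Break the section into simple shapes (no overlaps), measuring from the bottom-left corner of the bounding box.
Rectangular body: 2.6 × 1.6, A = 4.16 in², y = 0.8 in, Ī = 0.887467 in⁴.
Semicircular cap: semicircle r = 1.3, A = 2.65465 in², y = 2.15174 in, Ī = 0.313477 in⁴.
Centroid: ȳ = ΣA·y / ΣA = 1.32657 in.
Transfer each piece to the horizontal centroidal axis using Ī + A·d² with d = y − 1.32657:
  rectangular body: d = -0.526569 in → contributes +2.04093 in⁴
  semicircular cap: d = 0.825168 in → contributes +2.12103 in⁴
Total I = 4.16196 in⁴.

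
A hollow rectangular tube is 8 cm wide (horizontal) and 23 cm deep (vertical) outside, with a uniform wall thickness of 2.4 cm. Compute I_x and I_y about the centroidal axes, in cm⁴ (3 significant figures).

I_x ≈ 6500 cm⁴, I_y ≈ 932 cm⁴

Break the section into simple shapes (no overlaps), measuring from the bottom-left corner of the bounding box.
Outer rectangle: 8 × 23, A = 184 cm², y = 11.5 cm, Ī = 8111.3 cm⁴.
Inner void (subtracted): 3.2 × 18.2, A = 58.24 cm², y = 11.5 cm, Ī = 1607.6 cm⁴.
By symmetry the centroid is at mid-height, ȳ = 11.5 cm.
All pieces are centred on the centroidal x-axis, so I = ΣĪ (holes subtracted) = 6503.7 cm⁴.
Repeating about the centroidal y-axis gives I_y = 931.64 cm⁴.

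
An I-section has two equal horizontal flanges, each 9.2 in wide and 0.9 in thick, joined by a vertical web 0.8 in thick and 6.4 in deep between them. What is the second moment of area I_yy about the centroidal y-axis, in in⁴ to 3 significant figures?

I_yy ≈ 117 in⁴

Decompose the section into non-overlapping parts with the origin at the bottom-left of its bounding rectangle.
Bottom flange: 9.2 × 0.9, A = 8.28 in², x = 4.6 in, Ī = 58.402 in⁴.
Web: 0.8 × 6.4, A = 5.12 in², x = 4.6 in, Ī = 0.27307 in⁴.
Top flange: 9.2 × 0.9, A = 8.28 in², x = 4.6 in, Ī = 58.402 in⁴.
By symmetry the centroid is at mid-width, x̄ = 4.6 in.
All pieces are centred on the centroidal y-axis, so I = ΣĪ = 117.08 in⁴.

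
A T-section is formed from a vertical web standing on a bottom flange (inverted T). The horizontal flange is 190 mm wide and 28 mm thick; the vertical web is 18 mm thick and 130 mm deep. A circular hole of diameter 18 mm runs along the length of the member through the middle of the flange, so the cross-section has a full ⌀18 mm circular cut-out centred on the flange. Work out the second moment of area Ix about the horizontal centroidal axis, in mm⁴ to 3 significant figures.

Split into non-overlapping primitives; take the origin at the lower-left of the bounding box.
Flange: 190 × 28, A = 5 320 mm², y = 14 mm, Ī = 347 573 mm⁴.
Web: 18 × 130, A = 2 340 mm², y = 93 mm, Ī = 3 295 500 mm⁴.
Hole (subtracted): ⌀18, A = 254.47 mm², y = 14 mm, Ī = 5 153 mm⁴.
Centroid: ȳ = ΣA·y / ΣA = 38.962 mm.
Transfer each piece to the horizontal centroidal axis using Ī + A·d² with d = y − 38.962:
  flange: d = -24.962 mm → contributes +3 662 585 mm⁴
  web: d = 54.038 mm → contributes +10 128 440 mm⁴
  hole: d = -24.962 mm → contributes −163 718 mm⁴
Total I = 13 627 307 mm⁴.

Ix ≈ 1.36 × 10⁷ mm⁴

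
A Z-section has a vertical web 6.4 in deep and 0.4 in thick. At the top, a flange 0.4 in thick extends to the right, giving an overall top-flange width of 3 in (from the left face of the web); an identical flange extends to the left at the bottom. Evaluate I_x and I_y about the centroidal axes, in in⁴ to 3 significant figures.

I_x ≈ 27.5 in⁴, I_y ≈ 5.89 in⁴

Treat the section as a set of non-overlapping primitives; coordinates are from the bounding-box lower-left.
Web: 0.4 × 6.4, A = 2.56 in², y = 3.2 in, Ī = 8.7381 in⁴.
Top flange (beyond web): 2.6 × 0.4, A = 1.04 in², y = 6.2 in, Ī = 0.013867 in⁴.
Bottom flange (beyond web): 2.6 × 0.4, A = 1.04 in², y = 0.2 in, Ī = 0.013867 in⁴.
Centroid: ȳ = ΣA·y / ΣA = 3.2 in.
Transfer each piece to the centroidal x-axis using Ī + A·d² with d = y − 3.2:
  web: d = 0 in → contributes +8.7381 in⁴
  top flange (beyond web): d = 3 in → contributes +9.3739 in⁴
  bottom flange (beyond web): d = -3 in → contributes +9.3739 in⁴
Total I = 27.486 in⁴.
For the y-axis: x̄ = 2.8 in.
Repeating about the centroidal y-axis gives I_y = 5.8859 in⁴.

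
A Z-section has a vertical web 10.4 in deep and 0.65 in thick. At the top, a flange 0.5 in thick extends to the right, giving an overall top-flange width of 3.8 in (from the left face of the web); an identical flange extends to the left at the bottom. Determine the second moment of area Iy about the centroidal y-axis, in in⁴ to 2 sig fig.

Iy ≈ 14 in⁴

Break the section into simple shapes (no overlaps), measuring from the bottom-left corner of the bounding box.
Web: 0.65 × 10.4, A = 6.76 in², x = 3.475 in, Ī = 0.238 in⁴.
Top flange (beyond web): 3.15 × 0.5, A = 1.575 in², x = 5.375 in, Ī = 1.302 in⁴.
Bottom flange (beyond web): 3.15 × 0.5, A = 1.575 in², x = 1.575 in, Ī = 1.302 in⁴.
Centroid: x̄ = ΣA·x / ΣA = 3.475 in.
Transfer each piece to the centroidal y-axis using Ī + A·d² with d = x − 3.475:
  web: d = 0 in → contributes +0.238 in⁴
  top flange (beyond web): d = 1.9 in → contributes +6.988 in⁴
  bottom flange (beyond web): d = -1.9 in → contributes +6.988 in⁴
Total I = 14.21 in⁴.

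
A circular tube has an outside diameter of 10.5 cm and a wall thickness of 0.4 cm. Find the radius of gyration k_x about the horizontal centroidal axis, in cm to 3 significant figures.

Split into non-overlapping primitives; take the origin at the lower-left of the bounding box.
Outer circle: ⌀10.5, A = 86.59 cm², y = 5.25 cm, Ī = 596.66 cm⁴.
Bore (subtracted): ⌀9.7, A = 73.898 cm², y = 5.25 cm, Ī = 434.57 cm⁴.
By symmetry the centroid is at mid-height, ȳ = 5.25 cm.
All pieces are centred on the horizontal centroidal axis, so I = ΣĪ (holes subtracted) = 162.09 cm⁴.
Radius of gyration: k = √(I/A) = √(162.09 / 12.692) = 3.5737 cm.

k_x ≈ 3.57 cm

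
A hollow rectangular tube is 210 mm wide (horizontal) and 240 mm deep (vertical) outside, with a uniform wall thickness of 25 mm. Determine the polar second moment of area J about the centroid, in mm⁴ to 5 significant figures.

J ≈ 2.7083 × 10⁸ mm⁴

Decompose the section into non-overlapping parts with the origin at the bottom-left of its bounding rectangle.
Outer rectangle: 210 × 240, A = 50 400 mm², y = 120 mm, Ī = 241 920 000 mm⁴.
Inner void (subtracted): 160 × 190, A = 30 400 mm², y = 120 mm, Ī = 91 453 333 mm⁴.
By symmetry the centroid is at mid-height, ȳ = 120 mm.
All pieces are centred on the centroidal x-axis, so I = ΣĪ (holes subtracted) = 150 466 667 mm⁴.
Repeating about the centroidal y-axis gives I_y = 120 366 667 mm⁴.
Polar second moment: J = I_x + I_y = 270 833 333 mm⁴.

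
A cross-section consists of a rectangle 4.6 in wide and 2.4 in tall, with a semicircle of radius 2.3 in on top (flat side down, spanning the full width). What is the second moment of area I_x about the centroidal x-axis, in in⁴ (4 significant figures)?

Break the section into simple shapes (no overlaps), measuring from the bottom-left corner of the bounding box.
Rectangular body: 4.6 × 2.4, A = 11.04 in², y = 1.2 in, Ī = 5.2992 in⁴.
Semicircular cap: semicircle r = 2.3, A = 8.30951 in², y = 3.37615 in, Ī = 3.07145 in⁴.
Centroid: ȳ = ΣA·y / ΣA = 2.13453 in.
Transfer each piece to the centroidal x-axis using Ī + A·d² with d = y − 2.13453:
  rectangular body: d = -0.934533 in → contributes +14.941 in⁴
  semicircular cap: d = 1.24162 in → contributes +15.8815 in⁴
Total I = 30.8225 in⁴.

I_x ≈ 30.82 in⁴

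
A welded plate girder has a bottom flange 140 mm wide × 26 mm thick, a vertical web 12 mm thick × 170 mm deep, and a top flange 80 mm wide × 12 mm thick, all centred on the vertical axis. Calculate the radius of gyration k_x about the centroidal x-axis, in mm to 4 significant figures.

Break the section into simple shapes (no overlaps), measuring from the bottom-left corner of the bounding box.
Bottom plate: 140 × 26, A = 3 640 mm², y = 13 mm, Ī = 205 053 mm⁴.
Web plate: 12 × 170, A = 2 040 mm², y = 111 mm, Ī = 4 913 000 mm⁴.
Top plate: 80 × 12, A = 960 mm², y = 202 mm, Ī = 11 520 mm⁴.
Centroid: ȳ = ΣA·y / ΣA = 70.4337 mm.
Transfer each piece to the centroidal x-axis using Ī + A·d² with d = y − 70.4337:
  bottom plate: d = -57.4337 mm → contributes +12 212 081 mm⁴
  web plate: d = 40.5663 mm → contributes +8 270 069 mm⁴
  top plate: d = 131.566 mm → contributes +16 628 815 mm⁴
Total I = 37 110 964 mm⁴.
Radius of gyration: k = √(I/A) = √(37 110 964 / 6 640) = 74.7596 mm.

k_x ≈ 74.76 mm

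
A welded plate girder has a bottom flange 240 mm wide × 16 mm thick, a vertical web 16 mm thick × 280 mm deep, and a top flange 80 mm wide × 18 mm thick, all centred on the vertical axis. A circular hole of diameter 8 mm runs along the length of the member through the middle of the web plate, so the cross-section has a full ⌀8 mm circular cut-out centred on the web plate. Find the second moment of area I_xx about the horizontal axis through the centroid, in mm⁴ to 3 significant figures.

I_xx ≈ 1.33 × 10⁸ mm⁴

Break the section into simple shapes (no overlaps), measuring from the bottom-left corner of the bounding box.
Bottom plate: 240 × 16, A = 3 840 mm², y = 8 mm, Ī = 81 920 mm⁴.
Web plate: 16 × 280, A = 4 480 mm², y = 156 mm, Ī = 29 269 333 mm⁴.
Top plate: 80 × 18, A = 1 440 mm², y = 305 mm, Ī = 38 880 mm⁴.
Hole (subtracted): ⌀8, A = 50.265 mm², y = 156 mm, Ī = 201.06 mm⁴.
Centroid: ȳ = ΣA·y / ΣA = 119.57 mm.
Transfer each piece to the horizontal axis through the centroid using Ī + A·d² with d = y − 119.57:
  bottom plate: d = -111.57 mm → contributes +47 878 688 mm⁴
  web plate: d = 36.434 mm → contributes +35 216 098 mm⁴
  top plate: d = 185.43 mm → contributes +49 554 141 mm⁴
  hole: d = 36.434 mm → contributes −66 924 mm⁴
Total I = 132 582 003 mm⁴.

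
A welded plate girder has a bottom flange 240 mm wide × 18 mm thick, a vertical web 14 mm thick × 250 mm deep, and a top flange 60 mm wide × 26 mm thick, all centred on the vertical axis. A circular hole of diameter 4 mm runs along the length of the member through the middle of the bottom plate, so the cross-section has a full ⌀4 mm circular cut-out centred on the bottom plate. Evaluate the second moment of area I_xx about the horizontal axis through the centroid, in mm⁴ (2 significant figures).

Split into non-overlapping primitives; take the origin at the lower-left of the bounding box.
Bottom plate: 240 × 18, A = 4 320 mm², y = 9 mm, Ī = 116 640 mm⁴.
Web plate: 14 × 250, A = 3 500 mm², y = 143 mm, Ī = 18 229 167 mm⁴.
Top plate: 60 × 26, A = 1 560 mm², y = 281 mm, Ī = 87 880 mm⁴.
Hole (subtracted): ⌀4, A = 12.57 mm², y = 9 mm, Ī = 12.57 mm⁴.
Centroid: ȳ = ΣA·y / ΣA = 104.4 mm.
Transfer each piece to the horizontal axis through the centroid using Ī + A·d² with d = y − 104.4:
  bottom plate: d = -95.36 mm → contributes +39 404 341 mm⁴
  web plate: d = 38.64 mm → contributes +23 453 641 mm⁴
  top plate: d = 176.6 mm → contributes +48 760 073 mm⁴
  hole: d = -95.36 mm → contributes −114 296 mm⁴
Total I = 111 503 759 mm⁴.

I_xx ≈ 1.1 × 10⁸ mm⁴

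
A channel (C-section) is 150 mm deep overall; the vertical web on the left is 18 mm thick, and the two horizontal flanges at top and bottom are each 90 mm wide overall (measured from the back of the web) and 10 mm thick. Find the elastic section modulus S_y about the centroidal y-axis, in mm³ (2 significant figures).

S_y ≈ 4.0 × 10⁴ mm³

Split into non-overlapping primitives; take the origin at the lower-left of the bounding box.
Web: 18 × 150, A = 2 700 mm², x = 9 mm, Ī = 72 900 mm⁴.
Top flange (beyond web): 72 × 10, A = 720 mm², x = 54 mm, Ī = 311 040 mm⁴.
Bottom flange (beyond web): 72 × 10, A = 720 mm², x = 54 mm, Ī = 311 040 mm⁴.
Centroid: x̄ = ΣA·x / ΣA = 24.65 mm.
Transfer each piece to the centroidal y-axis using Ī + A·d² with d = x − 24.65:
  web: d = -15.65 mm → contributes +734 374 mm⁴
  top flange (beyond web): d = 29.35 mm → contributes +931 172 mm⁴
  bottom flange (beyond web): d = 29.35 mm → contributes +931 172 mm⁴
Total I = 2 596 719 mm⁴.
Extreme fibre distance c = 65.35 mm; S = I/c = 39 737 mm³.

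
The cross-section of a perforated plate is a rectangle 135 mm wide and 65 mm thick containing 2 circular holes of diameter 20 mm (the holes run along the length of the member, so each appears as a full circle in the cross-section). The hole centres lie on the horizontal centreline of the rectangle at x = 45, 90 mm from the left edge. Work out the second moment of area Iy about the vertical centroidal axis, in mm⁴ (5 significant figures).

Decompose the section into non-overlapping parts with the origin at the bottom-left of its bounding rectangle.
Plate: 135 × 65, A = 8 775 mm², x = 67.5 mm, Ī = 13 327 031 mm⁴.
Hole 1 (subtracted): ⌀20, A = 314.1593 mm², x = 45 mm, Ī = 7853.982 mm⁴.
Hole 2 (subtracted): ⌀20, A = 314.1593 mm², x = 90 mm, Ī = 7853.982 mm⁴.
By symmetry the centroid is at mid-width, x̄ = 67.5 mm.
Transfer each piece to the vertical centroidal axis using Ī + A·d² with d = x − 67.5:
  plate: d = 0 mm → contributes +13 327 031 mm⁴
  hole 1: d = -22.5 mm → contributes −166897.1 mm⁴
  hole 2: d = 22.5 mm → contributes −166897.1 mm⁴
Total I = 12 993 237 mm⁴.

Iy ≈ 1.2993 × 10⁷ mm⁴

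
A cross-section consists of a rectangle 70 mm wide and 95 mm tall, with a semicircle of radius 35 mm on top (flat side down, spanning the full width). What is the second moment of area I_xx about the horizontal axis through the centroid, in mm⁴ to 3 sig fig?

I_xx ≈ 1.10 × 10⁷ mm⁴

Break the section into simple shapes (no overlaps), measuring from the bottom-left corner of the bounding box.
Rectangular body: 70 × 95, A = 6 650 mm², y = 47.5 mm, Ī = 5 001 354 mm⁴.
Semicircular cap: semicircle r = 35, A = 1924.2 mm², y = 109.85 mm, Ī = 164 704 mm⁴.
Centroid: ȳ = ΣA·y / ΣA = 61.494 mm.
Transfer each piece to the horizontal axis through the centroid using Ī + A·d² with d = y − 61.494:
  rectangular body: d = -13.994 mm → contributes +6 303 558 mm⁴
  semicircular cap: d = 48.361 mm → contributes +4 665 036 mm⁴
Total I = 10 968 593 mm⁴.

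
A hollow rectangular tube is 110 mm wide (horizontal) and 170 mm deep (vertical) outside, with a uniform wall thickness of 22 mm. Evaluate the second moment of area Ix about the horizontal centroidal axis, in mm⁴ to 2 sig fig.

Decompose the section into non-overlapping parts with the origin at the bottom-left of its bounding rectangle.
Outer rectangle: 110 × 170, A = 18 700 mm², y = 85 mm, Ī = 45 035 833 mm⁴.
Inner void (subtracted): 66 × 126, A = 8 316 mm², y = 85 mm, Ī = 11 002 068 mm⁴.
By symmetry the centroid is at mid-height, ȳ = 85 mm.
All pieces are centred on the horizontal centroidal axis, so I = ΣĪ (holes subtracted) = 34 033 765 mm⁴.

Ix ≈ 3.4 × 10⁷ mm⁴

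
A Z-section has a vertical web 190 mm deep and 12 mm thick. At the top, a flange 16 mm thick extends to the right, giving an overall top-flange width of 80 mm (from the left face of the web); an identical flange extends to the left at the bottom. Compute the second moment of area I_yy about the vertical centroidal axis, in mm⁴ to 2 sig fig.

Treat the section as a set of non-overlapping primitives; coordinates are from the bounding-box lower-left.
Web: 12 × 190, A = 2 280 mm², x = 74 mm, Ī = 27 360 mm⁴.
Top flange (beyond web): 68 × 16, A = 1 088 mm², x = 114 mm, Ī = 419 243 mm⁴.
Bottom flange (beyond web): 68 × 16, A = 1 088 mm², x = 34 mm, Ī = 419 243 mm⁴.
Centroid: x̄ = ΣA·x / ΣA = 74 mm.
Transfer each piece to the vertical centroidal axis using Ī + A·d² with d = x − 74:
  web: d = 0 mm → contributes +27 360 mm⁴
  top flange (beyond web): d = 40 mm → contributes +2 160 043 mm⁴
  bottom flange (beyond web): d = -40 mm → contributes +2 160 043 mm⁴
Total I = 4 347 445 mm⁴.

I_yy ≈ 4.3 × 10⁶ mm⁴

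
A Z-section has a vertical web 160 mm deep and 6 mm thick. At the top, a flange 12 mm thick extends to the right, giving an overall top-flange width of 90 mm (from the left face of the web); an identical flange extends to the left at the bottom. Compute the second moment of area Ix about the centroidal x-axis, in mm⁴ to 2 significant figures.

Split into non-overlapping primitives; take the origin at the lower-left of the bounding box.
Web: 6 × 160, A = 960 mm², y = 80 mm, Ī = 2 048 000 mm⁴.
Top flange (beyond web): 84 × 12, A = 1 008 mm², y = 154 mm, Ī = 12 096 mm⁴.
Bottom flange (beyond web): 84 × 12, A = 1 008 mm², y = 6 mm, Ī = 12 096 mm⁴.
Centroid: ȳ = ΣA·y / ΣA = 80 mm.
Transfer each piece to the centroidal x-axis using Ī + A·d² with d = y − 80:
  web: d = 0 mm → contributes +2 048 000 mm⁴
  top flange (beyond web): d = 74 mm → contributes +5 531 904 mm⁴
  bottom flange (beyond web): d = -74 mm → contributes +5 531 904 mm⁴
Total I = 13 111 808 mm⁴.

Ix ≈ 1.3 × 10⁷ mm⁴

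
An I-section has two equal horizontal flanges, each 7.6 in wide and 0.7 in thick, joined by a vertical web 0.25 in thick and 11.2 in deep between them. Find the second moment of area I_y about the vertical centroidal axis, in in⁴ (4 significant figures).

I_y ≈ 51.23 in⁴

Decompose the section into non-overlapping parts with the origin at the bottom-left of its bounding rectangle.
Bottom flange: 7.6 × 0.7, A = 5.32 in², x = 3.8 in, Ī = 25.6069 in⁴.
Web: 0.25 × 11.2, A = 2.8 in², x = 3.8 in, Ī = 0.0145833 in⁴.
Top flange: 7.6 × 0.7, A = 5.32 in², x = 3.8 in, Ī = 25.6069 in⁴.
By symmetry the centroid is at mid-width, x̄ = 3.8 in.
All pieces are centred on the vertical centroidal axis, so I = ΣĪ = 51.2285 in⁴.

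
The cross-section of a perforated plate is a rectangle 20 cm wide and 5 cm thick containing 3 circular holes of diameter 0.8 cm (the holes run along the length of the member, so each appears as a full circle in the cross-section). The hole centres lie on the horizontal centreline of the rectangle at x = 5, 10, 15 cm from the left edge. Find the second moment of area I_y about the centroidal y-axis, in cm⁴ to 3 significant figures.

I_y ≈ 3310 cm⁴

Decompose the section into non-overlapping parts with the origin at the bottom-left of its bounding rectangle.
Plate: 20 × 5, A = 100 cm², x = 10 cm, Ī = 3333.3 cm⁴.
Hole 1 (subtracted): ⌀0.8, A = 0.50265 cm², x = 5 cm, Ī = 0.020106 cm⁴.
Hole 2 (subtracted): ⌀0.8, A = 0.50265 cm², x = 10 cm, Ī = 0.020106 cm⁴.
Hole 3 (subtracted): ⌀0.8, A = 0.50265 cm², x = 15 cm, Ī = 0.020106 cm⁴.
By symmetry the centroid is at mid-width, x̄ = 10 cm.
Transfer each piece to the centroidal y-axis using Ī + A·d² with d = x − 10:
  plate: d = 0 cm → contributes +3333.3 cm⁴
  hole 1: d = -5 cm → contributes −12.586 cm⁴
  hole 2: d = 0 cm → contributes −0.020106 cm⁴
  hole 3: d = 5 cm → contributes −12.586 cm⁴
Total I = 3308.1 cm⁴.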